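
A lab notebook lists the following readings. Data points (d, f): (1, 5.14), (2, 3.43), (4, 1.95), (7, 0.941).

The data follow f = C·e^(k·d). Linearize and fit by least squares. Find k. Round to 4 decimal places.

k = -0.2772

With ln fᵢ as the transformed response and dᵢ as the regressor:
Sums: Σd = 14.0000, Σ(d)² = 70.0000, Σln f = 3.4766, Σd·ln f = 6.3478.
Normal system: [[70.0000, 14.0000]; [14.0000, 4]]·[k, ln C]ᵀ = [6.3478, 3.4766]ᵀ.
Slope k = (n·Σd·ln f − Σd·Σln f)/(n·Σ(d)² − (Σd)²) = (4·6.3478 − 14.0000·3.4766)/84.0000 = -0.27716; ln C = (Σln f − k·Σd)/n = 1.83922.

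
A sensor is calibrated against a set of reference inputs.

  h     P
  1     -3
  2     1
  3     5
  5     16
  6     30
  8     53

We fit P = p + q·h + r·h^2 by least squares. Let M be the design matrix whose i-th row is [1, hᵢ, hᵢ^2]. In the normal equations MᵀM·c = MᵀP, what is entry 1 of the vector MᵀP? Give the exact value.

102

Entry 1 ↔ basis 1, so (MᵀP)_{1} = Σᵢ Pᵢ = (1)·(-3) + (1)·(1) + (1)·(5) + (1)·(16) + (1)·(30) + (1)·(53) = 102.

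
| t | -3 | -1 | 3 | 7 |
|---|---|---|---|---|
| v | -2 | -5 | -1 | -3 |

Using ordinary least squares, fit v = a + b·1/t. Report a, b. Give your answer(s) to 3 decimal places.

The normal equations are: 4·a + (-6/7)·b = -11;  (-6/7)·a + (548/441)·b = 103/21.
Eliminating b: (548/441)·(row 1) − (-6/7)·(row 2) gives (1868/441)·a = (548/441)·(-11) − (-6/7)·(103/21) = -4174/441, so a = -2087/934.
Then b = ((103/21) − (-6/7)·(-2087/934))/(548/441) = 2247/934.

a = -2.234, b = 2.406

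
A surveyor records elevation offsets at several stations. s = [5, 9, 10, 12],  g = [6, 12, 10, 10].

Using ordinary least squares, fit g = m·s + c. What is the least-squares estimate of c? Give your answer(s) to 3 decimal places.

c = 3.962

Compute the Gram sums: Σs·s = 350, Σs = 36, Σ1 = 4.
Right-hand side: Σs·g = 358, Σg = 38.
MᵀM·[m, c]ᵀ = Mᵀg becomes [[350, 36]; [36, 4]]·[m, c]ᵀ = [358, 38]ᵀ.
det = 350·4 − 36² = 104.
m = (358·4 − 36·38)/104 = 8/13; c = (350·38 − 36·358)/104 = 103/26.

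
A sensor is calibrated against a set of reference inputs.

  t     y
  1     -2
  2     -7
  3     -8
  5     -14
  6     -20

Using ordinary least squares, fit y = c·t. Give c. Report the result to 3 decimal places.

AᵀA·[c]ᵀ = Aᵀy reads: 75·c = -230.
c = (-230)/75 = -3.06667.

c = -3.067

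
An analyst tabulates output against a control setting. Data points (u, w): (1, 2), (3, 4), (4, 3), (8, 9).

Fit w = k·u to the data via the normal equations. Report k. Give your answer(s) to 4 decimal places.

AᵀA·[k]ᵀ = Aᵀw reads: 90·k = 98.
(Σu·u = 90, Σu·w = 98.)
k = 98/90 = 1.08889.

k = 1.0889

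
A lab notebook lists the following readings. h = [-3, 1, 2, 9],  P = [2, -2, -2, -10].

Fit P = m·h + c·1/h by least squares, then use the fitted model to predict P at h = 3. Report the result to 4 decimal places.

The normal system MᵀM·[m, c]ᵀ = MᵀP is [[95, 4]; [4, 445/324]]·[m, c]ᵀ = [-102, -43/9]ᵀ.
Δ = 95·(445/324) − 4² = 37091/324.
m = ((-102)·(445/324) − 4·(-43/9))/(37091/324) = -39198/37091; c = (95·(-43/9) − 4·(-102))/(37091/324) = -14868/37091.
At h = 3: P̂ = (-39198/37091)·(3) + (-14868/37091)·(1/3) = -122550/37091.

P̂ = -3.3040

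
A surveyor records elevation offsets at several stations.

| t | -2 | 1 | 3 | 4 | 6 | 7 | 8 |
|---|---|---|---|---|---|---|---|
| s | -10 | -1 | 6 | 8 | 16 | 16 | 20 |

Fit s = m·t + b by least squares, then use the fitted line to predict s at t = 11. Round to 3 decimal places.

Setting ∂/∂m … = 0 gives: 179·m + 27·b = 437;  27·m + 7·b = 55.
(Σt·t = 179, Σt = 27, Σ1 = 7, Σt·s = 437, Σs = 55.)
det = 179·7 − 27² = 524.
m = (437·7 − 27·55)/524 = 787/262; b = (179·55 − 27·437)/524 = -977/262.
At t = 11: ŝ = (787/262)·(11) + (-977/262)·(1) = 3840/131.

ŝ = 29.313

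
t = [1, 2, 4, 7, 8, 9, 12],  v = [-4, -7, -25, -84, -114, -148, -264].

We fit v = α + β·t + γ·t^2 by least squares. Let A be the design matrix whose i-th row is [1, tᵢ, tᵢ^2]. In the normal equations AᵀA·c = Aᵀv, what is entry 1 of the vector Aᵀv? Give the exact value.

Entry 1 ↔ basis 1, so (Aᵀv)_{1} = Σᵢ vᵢ = (1)·(-4) + (1)·(-7) + (1)·(-25) + (1)·(-84) + (1)·(-114) + (1)·(-148) + (1)·(-264) = -646.

-646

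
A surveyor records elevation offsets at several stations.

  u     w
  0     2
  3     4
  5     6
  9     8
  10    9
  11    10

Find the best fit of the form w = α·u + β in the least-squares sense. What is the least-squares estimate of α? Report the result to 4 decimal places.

Normal-equation sums: Σu·u = 336, Σu = 38, Σ1 = 6.
For Aᵀw: Σu·w = 314, Σw = 39.
Normal equations: [[336, 38]; [38, 6]]·[α, β]ᵀ = [314, 39]ᵀ.
Δ = 336·6 − 38² = 572.
α = (314·6 − 38·39)/572 = 201/286; β = (336·39 − 38·314)/572 = 293/143.

α = 0.7028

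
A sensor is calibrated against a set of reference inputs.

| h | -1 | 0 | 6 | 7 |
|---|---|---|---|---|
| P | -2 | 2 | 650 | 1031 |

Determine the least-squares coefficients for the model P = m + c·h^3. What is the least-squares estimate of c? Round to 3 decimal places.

c = 3.002

Forming XᵀX = [[4, 558]; [558, 164306]] and XᵀP = [1681, 494035]ᵀ gives XᵀX·[m, c]ᵀ = XᵀP.
Δ = 4·164306 − 558² = 345860.
m = (1681·164306 − 558·494035)/345860 = 131714/86465; c = (4·494035 − 558·1681)/345860 = 519071/172930.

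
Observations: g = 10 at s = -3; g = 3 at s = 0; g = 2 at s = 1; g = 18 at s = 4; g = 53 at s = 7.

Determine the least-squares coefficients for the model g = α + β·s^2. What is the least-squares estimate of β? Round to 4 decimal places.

β = 1.0452

With design matrix M, MᵀM = [[5, 75]; [75, 2739]] and Mᵀg = [86, 2977]ᵀ.
Determinant 5·2739 − 75² = 8070.
α = (86·2739 − 75·2977)/8070 = 4093/2690; β = (5·2977 − 75·86)/8070 = 1687/1614.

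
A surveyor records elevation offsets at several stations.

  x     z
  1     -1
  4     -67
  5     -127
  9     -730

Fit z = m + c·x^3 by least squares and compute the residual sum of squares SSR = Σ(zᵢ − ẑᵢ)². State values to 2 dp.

Compute the Gram sums: Σ1 = 4, Σx^3 = 919, Σx^3·x^3 = 551163.
For Aᵀz: Σz = -925, Σx^3·z = -552334.
AᵀA·[m, c]ᵀ = Aᵀz becomes [[4, 919]; [919, 551163]]·[m, c]ᵀ = [-925, -552334]ᵀ.
Determinant 4·551163 − 919² = 1360091.
m = ((-925)·551163 − 919·(-552334))/1360091 = -2230829/1360091; c = (4·(-552334) − 919·(-925))/1360091 = -1359261/1360091.
Residuals: 2229999/1360091, -1902564/1360091, -593103/1360091, 265668/1360091; SSR = 6628230/1360091.

SSR = 4.87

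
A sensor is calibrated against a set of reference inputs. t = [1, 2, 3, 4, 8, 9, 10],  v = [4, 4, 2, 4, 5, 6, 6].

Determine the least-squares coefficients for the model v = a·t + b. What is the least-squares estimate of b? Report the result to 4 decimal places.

Entries of AᵀA: Σt·t = 275, Σt = 37, Σ1 = 7.
For Aᵀv: Σt·v = 188, Σv = 31.
So AᵀA·[a, b]ᵀ = Aᵀv: [[275, 37]; [37, 7]]·[a, b]ᵀ = [188, 31]ᵀ.
Δ = 275·7 − 37² = 556.
a = (188·7 − 37·31)/556 = 169/556; b = (275·31 − 37·188)/556 = 1569/556.

b = 2.8219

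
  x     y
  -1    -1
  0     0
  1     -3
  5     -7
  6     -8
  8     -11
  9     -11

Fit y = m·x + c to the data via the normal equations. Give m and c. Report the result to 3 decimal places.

Entries of MᵀM: Σx·x = 208, Σx = 28, Σ1 = 7.
And Σx·y = -272, Σy = -41.
Eliminating c: 7·(row 1) − 28·(row 2) gives 672·m = 7·(-272) − 28·(-41) = -756, so m = -9/8.
Then c = ((-41) − 28·(-9/8))/7 = -19/14.

m = -1.125, c = -1.357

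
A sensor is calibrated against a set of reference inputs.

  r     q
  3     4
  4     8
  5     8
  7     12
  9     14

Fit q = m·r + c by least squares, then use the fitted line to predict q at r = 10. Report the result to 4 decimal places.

q̂ = 16.1034

Compute the Gram sums: Σr·r = 180, Σr = 28, Σ1 = 5.
Moment sums: Σr·q = 294, Σq = 46.
Normal equations: [[180, 28]; [28, 5]]·[m, c]ᵀ = [294, 46]ᵀ.
Δ = 180·5 − 28² = 116.
m = (294·5 − 28·46)/116 = 91/58; c = (180·46 − 28·294)/116 = 12/29.
At r = 10: q̂ = (91/58)·(10) + (12/29)·(1) = 467/29.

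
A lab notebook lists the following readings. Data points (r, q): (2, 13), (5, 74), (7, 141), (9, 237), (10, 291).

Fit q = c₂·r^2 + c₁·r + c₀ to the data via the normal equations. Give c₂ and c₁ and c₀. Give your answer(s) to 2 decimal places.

c₂ = 2.97, c₁ = -0.85, c₀ = 3.02

AᵀA·[c₂, c₁, c₀]ᵀ = Aᵀq reads: 19603·c₂ + 2205·c₁ + 259·c₀ = 57108;  2205·c₂ + 259·c₁ + 33·c₀ = 6426;  259·c₂ + 33·c₁ + 5·c₀ = 756.
(Σr^2·r^2 = 19603, Σr^2·r = 2205, Σr^2 = 259, Σr·r = 259, Σr = 33, Σ1 = 5, Σr^2·q = 57108, Σr·q = 6426, Σq = 756.)
Row-reducing yields c₂ = 34431/11596, c₁ = -9891/11596, c₀ = 17535/5798.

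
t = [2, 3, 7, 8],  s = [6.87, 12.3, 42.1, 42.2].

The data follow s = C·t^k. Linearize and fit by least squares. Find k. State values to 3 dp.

k = 1.359

Let Y = ln s. Fitting Y = k·ln t + ln C by least squares:
Σln t = 5.8171, Σ(ln t)² = 9.7980, Σln s = 11.9192, Σln t·ln s = 19.1528.
Equations: 9.7980·k + 5.8171·ln C = 19.1528;  5.8171·k + 4·ln C = 11.9192.
Δ = 9.7980·4 − (5.8171)² = 5.3534; k = (19.1528·4 − 5.8171·11.9192)/5.3534 = 1.35910, ln C = (9.7980·11.9192 − 5.8171·19.1528)/5.3534 = 1.00330.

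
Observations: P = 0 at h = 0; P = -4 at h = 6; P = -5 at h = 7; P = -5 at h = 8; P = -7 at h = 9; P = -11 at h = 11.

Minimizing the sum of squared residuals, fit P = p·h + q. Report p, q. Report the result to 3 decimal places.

p = -0.908, q = 0.873

Normal-equation sums: Σh·h = 351, Σh = 41, Σ1 = 6.
For AᵀP: Σh·P = -283, ΣP = -32.
AᵀA·[p, q]ᵀ = AᵀP becomes [[351, 41]; [41, 6]]·[p, q]ᵀ = [-283, -32]ᵀ.
Δ = 351·6 − 41² = 425.
p = ((-283)·6 − 41·(-32))/425 = -386/425; q = (351·(-32) − 41·(-283))/425 = 371/425.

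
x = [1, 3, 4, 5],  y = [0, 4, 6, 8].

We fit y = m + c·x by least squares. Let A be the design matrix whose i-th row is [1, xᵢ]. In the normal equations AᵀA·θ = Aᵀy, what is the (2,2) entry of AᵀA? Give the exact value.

Row 2 ↔ basis x, column 2 ↔ basis x, so (AᵀA)_{2,2} = Σᵢ (x)·(x) = (1)·(1) + (3)·(3) + (4)·(4) + (5)·(5) = 51.

51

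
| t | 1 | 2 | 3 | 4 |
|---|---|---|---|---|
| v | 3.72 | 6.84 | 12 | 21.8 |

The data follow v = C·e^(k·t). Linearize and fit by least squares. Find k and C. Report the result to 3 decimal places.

k = 0.587, C = 2.084

Linearized form: ln v = k·t + ln C. From the 4 transformed points,
XᵀX = [[30.0000, 10.0000]; [10.0000, 4]], rhs = [24.9417, 8.8033]ᵀ  (here Σt = 10.0000, Σ(t)² = 30.0000, Σln v = 8.8033, Σt·ln v = 24.9417).
Slope k = (n·Σt·ln v − Σt·Σln v)/(n·Σ(t)² − (Σt)²) = (4·24.9417 − 10.0000·8.8033)/20.0000 = 0.58667; ln C = (Σln v − k·Σt)/n = 0.73416, so C = exp(0.73416) = 2.08374.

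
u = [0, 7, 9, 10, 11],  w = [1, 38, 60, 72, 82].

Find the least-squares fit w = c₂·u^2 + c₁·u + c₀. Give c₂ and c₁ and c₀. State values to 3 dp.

XᵀX·[c₂, c₁, c₀]ᵀ = Xᵀw reads: 33603·c₂ + 3403·c₁ + 351·c₀ = 23844;  3403·c₂ + 351·c₁ + 37·c₀ = 2428;  351·c₂ + 37·c₁ + 5·c₀ = 253.
Row-reducing yields c₂ = 54715/107342, c₁ = 201843/107342, c₀ = 48437/53671.

c₂ = 0.510, c₁ = 1.880, c₀ = 0.902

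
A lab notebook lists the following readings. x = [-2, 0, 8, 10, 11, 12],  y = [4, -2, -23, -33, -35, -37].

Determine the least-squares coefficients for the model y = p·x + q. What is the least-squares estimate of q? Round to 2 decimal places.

q = -1.74

The normal system AᵀA·[p, q]ᵀ = Aᵀy is [[433, 39]; [39, 6]]·[p, q]ᵀ = [-1351, -126]ᵀ.
Δ = 433·6 − 39² = 1077.
p = ((-1351)·6 − 39·(-126))/1077 = -1064/359; q = (433·(-126) − 39·(-1351))/1077 = -623/359.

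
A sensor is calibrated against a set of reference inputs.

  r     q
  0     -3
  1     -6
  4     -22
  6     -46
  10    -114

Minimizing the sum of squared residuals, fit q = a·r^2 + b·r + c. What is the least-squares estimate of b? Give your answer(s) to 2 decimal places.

b = -0.83

From the data, Σr^2·r^2 = 11553, Σr^2·r = 1281, Σr^2 = 153, Σr·r = 153, Σr = 21, Σ1 = 5.
For Aᵀq: Σr^2·q = -13414, Σr·q = -1510, Σq = -191.
Row-reducing yields a = -947/924, b = -109/132, c = -519/154.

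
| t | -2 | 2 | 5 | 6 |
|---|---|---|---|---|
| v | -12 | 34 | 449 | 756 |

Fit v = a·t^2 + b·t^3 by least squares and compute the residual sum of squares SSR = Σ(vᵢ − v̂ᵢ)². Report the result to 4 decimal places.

SSR = 3.2488

Setting ∂/∂a … = 0 gives: 1953·a + 10901·b = 38529;  10901·a + 62409·b = 219789.
Δ = 1953·62409 − 10901² = 3052976.
a = (38529·62409 − 10901·219789)/3052976 = 1079559/381622; b = (1953·219789 − 10901·38529)/3052976 = 1155411/381622.
Residuals: 172794/190811, -293188/190811, -33536/190811, 36666/190811; SSR = 619912/190811.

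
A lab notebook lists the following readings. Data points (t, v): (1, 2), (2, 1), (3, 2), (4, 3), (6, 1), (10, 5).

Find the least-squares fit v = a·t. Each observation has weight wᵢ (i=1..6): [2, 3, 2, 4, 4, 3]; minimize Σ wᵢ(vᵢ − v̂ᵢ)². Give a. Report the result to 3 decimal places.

Entries of AᵀWA: Σwᵢ·t·t = 540.
And Σwᵢ·t·v = 244.
Hence a = 244 / 540 ≈ 0.451852.

a = 0.452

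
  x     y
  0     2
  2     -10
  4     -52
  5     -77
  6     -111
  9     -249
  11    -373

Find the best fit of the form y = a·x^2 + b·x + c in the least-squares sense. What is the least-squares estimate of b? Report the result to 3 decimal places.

b = -0.830

The normal system MᵀM·[a, b, c]ᵀ = Mᵀy is [[23395, 2473, 283]; [2473, 283, 37]; [283, 37, 7]]·[a, b, c]ᵀ = [-72095, -7623, -870]ᵀ.
Solving the 3×3 system (Gaussian elimination) gives a = -53035/17556, b = -767/924, c = 6533/2926.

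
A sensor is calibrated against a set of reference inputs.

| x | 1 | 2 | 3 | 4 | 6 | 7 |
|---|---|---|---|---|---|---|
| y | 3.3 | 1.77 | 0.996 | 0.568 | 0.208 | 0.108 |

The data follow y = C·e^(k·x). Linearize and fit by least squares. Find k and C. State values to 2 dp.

Linearized form: ln y = k·x + ln C. From the 6 transformed points,
Sums: Σx = 23.0000, Σ(x)² = 115.0000, Σln y = -2.6006, Σx·ln y = -24.9393.
Normal system: [[115.0000, 23.0000]; [23.0000, 6]]·[k, ln C]ᵀ = [-24.9393, -2.6006]ᵀ.
Slope k = (n·Σx·ln y − Σx·Σln y)/(n·Σ(x)² − (Σx)²) = (6·-24.9393 − 23.0000·-2.6006)/161.0000 = -0.55791; ln C = (Σln y − k·Σx)/n = 1.70521, so C = exp(1.70521) = 5.50252.

k = -0.56, C = 5.50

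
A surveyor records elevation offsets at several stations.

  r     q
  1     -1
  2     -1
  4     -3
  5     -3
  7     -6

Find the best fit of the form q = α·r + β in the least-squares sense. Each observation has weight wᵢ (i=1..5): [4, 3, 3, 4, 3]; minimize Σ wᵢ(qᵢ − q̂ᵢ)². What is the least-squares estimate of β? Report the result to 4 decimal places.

From the data, Σwᵢ·r·r = 311, Σwᵢ·r = 63, Σwᵢ·1 = 17.
Moment sums: Σwᵢ·r·q = -232, Σwᵢ·q = -46.
Normal equations: [[311, 63]; [63, 17]]·[α, β]ᵀ = [-232, -46]ᵀ.
Δ = 311·17 − 63² = 1318.
α = ((-232)·17 − 63·(-46))/1318 = -523/659; β = (311·(-46) − 63·(-232))/1318 = 155/659.

β = 0.2352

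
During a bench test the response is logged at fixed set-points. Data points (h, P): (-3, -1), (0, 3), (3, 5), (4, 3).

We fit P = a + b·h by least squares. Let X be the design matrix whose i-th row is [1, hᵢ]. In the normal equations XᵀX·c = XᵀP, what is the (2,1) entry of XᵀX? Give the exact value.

Row 2 ↔ basis h, column 1 ↔ basis 1, so (XᵀX)_{2,1} = Σᵢ h = (-3)·(1) + (0)·(1) + (3)·(1) + (4)·(1) = 4.

4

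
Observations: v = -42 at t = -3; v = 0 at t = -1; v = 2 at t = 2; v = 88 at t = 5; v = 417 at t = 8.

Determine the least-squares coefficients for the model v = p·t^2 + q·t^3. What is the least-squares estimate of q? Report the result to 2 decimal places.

Entries of MᵀM: Σt^2·t^2 = 4819, Σt^2·t^3 = 35681, Σt^3·t^3 = 278563.
Right-hand side: Σt^2·v = 28518, Σt^3·v = 225654.
Normal equations: [[4819, 35681]; [35681, 278563]]·[p, q]ᵀ = [28518, 225654]ᵀ.
Δ = 4819·278563 − 35681² = 69261336.
p = (28518·278563 − 35681·225654)/69261336 = -8958395/5771778; q = (4819·225654 − 35681·28518)/69261336 = 5822989/5771778.

q = 1.01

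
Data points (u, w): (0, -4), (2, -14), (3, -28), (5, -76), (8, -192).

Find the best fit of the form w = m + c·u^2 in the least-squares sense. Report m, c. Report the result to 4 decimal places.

Normal-equation sums: Σ1 = 5, Σu^2 = 102, Σu^2·u^2 = 4818.
For Xᵀw: Σw = -314, Σu^2·w = -14496.
Normal equations: [[5, 102]; [102, 4818]]·[m, c]ᵀ = [-314, -14496]ᵀ.
Eliminating c: 4818·(row 1) − 102·(row 2) gives 13686·m = 4818·(-314) − 102·(-14496) = -34260, so m = -5710/2281.
Then c = ((-14496) − 102·(-5710/2281))/4818 = -6742/2281.

m = -2.5033, c = -2.9557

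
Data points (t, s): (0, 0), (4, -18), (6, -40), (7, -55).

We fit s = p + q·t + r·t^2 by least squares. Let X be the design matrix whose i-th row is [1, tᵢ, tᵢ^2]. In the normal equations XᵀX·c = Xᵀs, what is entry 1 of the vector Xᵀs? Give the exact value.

-113

Entry 1 ↔ basis 1, so (Xᵀs)_{1} = Σᵢ sᵢ = (1)·(0) + (1)·(-18) + (1)·(-40) + (1)·(-55) = -113.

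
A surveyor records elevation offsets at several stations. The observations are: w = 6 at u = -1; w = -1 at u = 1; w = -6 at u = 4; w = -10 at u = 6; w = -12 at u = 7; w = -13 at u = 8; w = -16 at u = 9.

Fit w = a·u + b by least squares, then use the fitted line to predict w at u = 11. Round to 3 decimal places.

Entries of MᵀM: Σu·u = 248, Σu = 34, Σ1 = 7.
And Σu·w = -423, Σw = -52.
Determinant 248·7 − 34² = 580.
a = ((-423)·7 − 34·(-52))/580 = -1193/580; b = (248·(-52) − 34·(-423))/580 = 743/290.
At u = 11: ŵ = (-1193/580)·(11) + (743/290)·(1) = -11637/580.

ŵ = -20.064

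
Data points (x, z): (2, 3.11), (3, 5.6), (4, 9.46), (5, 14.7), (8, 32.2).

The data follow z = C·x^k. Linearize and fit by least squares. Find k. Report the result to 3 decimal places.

Let Y = ln z. Fitting Y = k·ln x + ln C by least squares:
XᵀX = [[10.5236, 6.8669]; [6.8669, 5]], rhs = [17.3399, 11.2643]ᵀ  (here Σln x = 6.8669, Σ(ln x)² = 10.5236, Σln z = 11.2643, Σln x·ln z = 17.3399).
Slope k = (n·Σln x·ln z − Σln x·Σln z)/(n·Σ(ln x)² − (Σln x)²) = (5·17.3399 − 6.8669·11.2643)/5.4631 = 1.71118; ln C = (Σln z − k·Σln x)/n = -0.09726.

k = 1.711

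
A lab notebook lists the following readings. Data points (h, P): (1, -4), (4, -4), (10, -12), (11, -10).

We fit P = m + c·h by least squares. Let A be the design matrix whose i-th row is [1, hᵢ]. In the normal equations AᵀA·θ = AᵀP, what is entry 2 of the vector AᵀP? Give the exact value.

-250

Entry 2 ↔ basis h, so (AᵀP)_{2} = Σᵢ (h)·Pᵢ = (1)·(-4) + (4)·(-4) + (10)·(-12) + (11)·(-10) = -250.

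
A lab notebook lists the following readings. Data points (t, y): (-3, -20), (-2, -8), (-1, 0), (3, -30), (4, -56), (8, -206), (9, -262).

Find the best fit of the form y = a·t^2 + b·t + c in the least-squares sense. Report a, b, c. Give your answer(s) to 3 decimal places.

a = -3.040, b = -1.787, c = 1.355

Normal-equation sums: Σt^2·t^2 = 11092, Σt^2·t = 1296, Σt^2 = 184, Σt·t = 184, Σt = 18, Σ1 = 7.
For Mᵀy: Σt^2·y = -35784, Σt·y = -4244, Σy = -582.
So MᵀM·[a, b, c]ᵀ = Mᵀy: [[11092, 1296, 184]; [1296, 184, 18]; [184, 18, 7]]·[a, b, c]ᵀ = [-35784, -4244, -582]ᵀ.
Solving the 3×3 system (Gaussian elimination) gives a = -81730/26887, b = -48056/26887, c = 5206/3841.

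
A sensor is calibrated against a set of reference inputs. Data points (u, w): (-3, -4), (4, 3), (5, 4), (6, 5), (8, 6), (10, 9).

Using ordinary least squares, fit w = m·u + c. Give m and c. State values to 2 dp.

m = 0.97, c = -1.02

Setting ∂/∂m … = 0 gives: 250·m + 30·c = 212;  30·m + 6·c = 23.
Eliminating c: 6·(row 1) − 30·(row 2) gives 600·m = 6·212 − 30·23 = 582, so m = 97/100.
Then c = (23 − 30·(97/100))/6 = -61/60.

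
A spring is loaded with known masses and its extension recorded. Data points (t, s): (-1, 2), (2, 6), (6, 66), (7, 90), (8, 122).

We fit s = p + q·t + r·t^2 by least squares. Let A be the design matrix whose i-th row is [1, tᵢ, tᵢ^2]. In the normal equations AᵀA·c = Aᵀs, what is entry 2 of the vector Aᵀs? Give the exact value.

Entry 2 ↔ basis t, so (Aᵀs)_{2} = Σᵢ (t)·sᵢ = (-1)·(2) + (2)·(6) + (6)·(66) + (7)·(90) + (8)·(122) = 2012.

2012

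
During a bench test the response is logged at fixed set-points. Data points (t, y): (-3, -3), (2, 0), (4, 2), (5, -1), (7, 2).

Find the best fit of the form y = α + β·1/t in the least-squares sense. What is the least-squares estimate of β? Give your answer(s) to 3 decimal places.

β = 4.301

Normal-equation sums: Σ1 = 5, Σ1/t = 319/420, Σ1/t·1/t = 85381/176400.
Moment sums: Σy = 0, Σ1/t·y = 111/70.
Δ = 5·(85381/176400) − (319/420)² = 40643/22050.
α = (0·(85381/176400) − (319/420)·(111/70))/(40643/22050) = -106227/162572; β = (5·(111/70) − (319/420)·0)/(40643/22050) = 174825/40643.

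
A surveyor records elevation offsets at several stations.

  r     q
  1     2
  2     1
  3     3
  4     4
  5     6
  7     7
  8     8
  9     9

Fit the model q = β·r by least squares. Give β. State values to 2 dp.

β = 1.02

The normal equations are: 249·β = 253.
(Σr·r = 249, Σr·q = 253.)
Hence β = 253 / 249 ≈ 1.01606.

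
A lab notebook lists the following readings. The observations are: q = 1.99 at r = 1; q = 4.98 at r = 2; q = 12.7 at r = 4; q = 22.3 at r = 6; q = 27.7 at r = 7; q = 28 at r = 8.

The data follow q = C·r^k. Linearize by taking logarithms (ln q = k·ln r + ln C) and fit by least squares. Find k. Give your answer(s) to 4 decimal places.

k = 1.3165

Linearized form: ln q = k·ln r + ln C. From the 6 transformed points,
XᵀX = [[13.7233, 7.8966]; [7.8966, 6]], rhs = [23.5912, 14.5934]ᵀ  (here Σln r = 7.8966, Σ(ln r)² = 13.7233, Σln q = 14.5934, Σln r·ln q = 23.5912).
Slope k = (n·Σln r·ln q − Σln r·Σln q)/(n·Σ(ln r)² − (Σln r)²) = (6·23.5912 − 7.8966·14.5934)/19.9843 = 1.31652; ln C = (Σln q − k·Σln r)/n = 0.69957.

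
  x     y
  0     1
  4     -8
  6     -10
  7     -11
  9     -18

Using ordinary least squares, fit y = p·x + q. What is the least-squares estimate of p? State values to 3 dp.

p = -1.962

Setting ∂/∂p … = 0 gives: 182·p + 26·q = -331;  26·p + 5·q = -46.
(Σx·x = 182, Σx = 26, Σ1 = 5, Σx·y = -331, Σy = -46.)
det = 182·5 − 26² = 234.
p = ((-331)·5 − 26·(-46))/234 = -51/26; q = (182·(-46) − 26·(-331))/234 = 1.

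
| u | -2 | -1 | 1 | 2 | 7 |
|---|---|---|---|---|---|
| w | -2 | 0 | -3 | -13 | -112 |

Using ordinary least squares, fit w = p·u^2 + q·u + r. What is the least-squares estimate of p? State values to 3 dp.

From the data, Σu^2·u^2 = 2435, Σu^2·u = 343, Σu^2 = 59, Σu·u = 59, Σu = 7, Σ1 = 5.
And Σu^2·w = -5551, Σu·w = -809, Σw = -130.
XᵀX·[p, q, r]ᵀ = Xᵀw becomes [[2435, 343, 59]; [343, 59, 7]; [59, 7, 5]]·[p, q, r]ᵀ = [-5551, -809, -130]ᵀ.
Inverting the 3×3 Gram matrix, [p, q, r]ᵀ = [-4773/2464, -877/352, 213/616]ᵀ.

p = -1.937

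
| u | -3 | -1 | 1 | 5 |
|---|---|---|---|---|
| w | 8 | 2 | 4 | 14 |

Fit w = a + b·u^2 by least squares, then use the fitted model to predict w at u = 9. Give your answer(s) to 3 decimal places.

Setting ∂/∂a … = 0 gives: 4·a + 36·b = 28;  36·a + 708·b = 428.
(Σ1 = 4, Σu^2 = 36, Σu^2·u^2 = 708, Σw = 28, Σu^2·w = 428.)
Δ = 4·708 − 36² = 1536.
a = (28·708 − 36·428)/1536 = 23/8; b = (4·428 − 36·28)/1536 = 11/24.
At u = 9: ŵ = (23/8)·(1) + (11/24)·(81) = 40.

ŵ = 40.000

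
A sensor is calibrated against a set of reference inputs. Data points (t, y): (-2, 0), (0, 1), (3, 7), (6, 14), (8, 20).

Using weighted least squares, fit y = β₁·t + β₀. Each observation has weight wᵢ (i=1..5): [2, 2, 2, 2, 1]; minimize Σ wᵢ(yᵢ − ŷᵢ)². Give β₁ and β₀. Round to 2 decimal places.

β₁ = 1.97, β₀ = 2.29

Compute the Gram sums: Σwᵢ·t·t = 162, Σwᵢ·t = 22, Σwᵢ·1 = 9.
Moment sums: Σwᵢ·t·y = 370, Σwᵢ·y = 64.
Normal equations: [[162, 22]; [22, 9]]·[β₁, β₀]ᵀ = [370, 64]ᵀ.
Eliminating β₀: 9·(row 1) − 22·(row 2) gives 974·β₁ = 9·370 − 22·64 = 1922, so β₁ = 961/487.
Then β₀ = (64 − 22·(961/487))/9 = 1114/487.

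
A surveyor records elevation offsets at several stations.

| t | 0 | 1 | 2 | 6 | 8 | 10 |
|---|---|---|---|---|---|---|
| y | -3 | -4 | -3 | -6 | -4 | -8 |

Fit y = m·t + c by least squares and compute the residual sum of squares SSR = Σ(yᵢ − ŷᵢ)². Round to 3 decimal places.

Setting ∂/∂m … = 0 gives: 205·m + 27·c = -158;  27·m + 6·c = -28.
Eliminating c: 6·(row 1) − 27·(row 2) gives 501·m = 6·(-158) − 27·(-28) = -192, so m = -64/167.
Then c = ((-28) − 27·(-64/167))/6 = -1474/501.
Residuals: -29/501, -338/501, 355/501, -380/501, 1006/501, -614/501; SSR = 3542/501.

SSR = 7.070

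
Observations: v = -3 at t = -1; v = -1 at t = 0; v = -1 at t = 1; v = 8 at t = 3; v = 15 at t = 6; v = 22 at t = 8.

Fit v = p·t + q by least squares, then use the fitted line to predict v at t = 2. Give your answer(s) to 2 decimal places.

v̂ = 4.30

Entries of XᵀX: Σt·t = 111, Σt = 17, Σ1 = 6.
Right-hand side: Σt·v = 292, Σv = 40.
det = 111·6 − 17² = 377.
p = (292·6 − 17·40)/377 = 1072/377; q = (111·40 − 17·292)/377 = -524/377.
At t = 2: v̂ = (1072/377)·(2) + (-524/377)·(1) = 1620/377.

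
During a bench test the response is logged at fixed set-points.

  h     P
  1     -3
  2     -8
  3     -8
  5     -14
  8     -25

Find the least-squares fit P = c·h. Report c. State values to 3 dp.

Setting ∂/∂c … = 0 gives: 103·c = -313.
(Σh·h = 103, Σh·P = -313.)
Hence c = -313 / 103 ≈ -3.03883.

c = -3.039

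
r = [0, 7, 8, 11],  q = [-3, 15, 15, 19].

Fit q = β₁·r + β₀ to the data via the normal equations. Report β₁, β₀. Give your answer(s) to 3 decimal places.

β₁ = 2.077, β₀ = -2.000

MᵀM·[β₁, β₀]ᵀ = Mᵀq reads: 234·β₁ + 26·β₀ = 434;  26·β₁ + 4·β₀ = 46.
Eliminating β₀: 4·(row 1) − 26·(row 2) gives 260·β₁ = 4·434 − 26·46 = 540, so β₁ = 27/13.
Then β₀ = (46 − 26·(27/13))/4 = -2.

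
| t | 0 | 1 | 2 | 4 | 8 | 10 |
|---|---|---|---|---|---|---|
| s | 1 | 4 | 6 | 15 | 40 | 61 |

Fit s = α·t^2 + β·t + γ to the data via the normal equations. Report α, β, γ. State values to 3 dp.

α = 0.451, β = 1.357, γ = 1.608

The normal system XᵀX·[α, β, γ]ᵀ = Xᵀs is [[14369, 1585, 185]; [1585, 185, 25]; [185, 25, 6]]·[α, β, γ]ᵀ = [8928, 1006, 127]ᵀ.
Row-reducing yields α = 10157/22524, β = 152827/112620, γ = 3019/1877.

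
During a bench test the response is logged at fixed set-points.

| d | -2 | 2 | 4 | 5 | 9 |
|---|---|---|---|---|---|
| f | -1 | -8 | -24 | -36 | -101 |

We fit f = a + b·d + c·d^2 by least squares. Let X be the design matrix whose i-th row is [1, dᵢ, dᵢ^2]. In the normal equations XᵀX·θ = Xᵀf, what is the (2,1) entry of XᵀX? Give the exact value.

Row 2 ↔ basis d, column 1 ↔ basis 1, so (XᵀX)_{2,1} = Σᵢ d = (-2)·(1) + (2)·(1) + (4)·(1) + (5)·(1) + (9)·(1) = 18.

18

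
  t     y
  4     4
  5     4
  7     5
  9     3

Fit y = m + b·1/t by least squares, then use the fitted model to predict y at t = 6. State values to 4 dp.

Normal-equation sums: Σ1 = 4, Σ1/t = 887/1260, Σ1/t·1/t = 214729/1587600.
Moment sums: Σy = 16, Σ1/t·y = 299/105.
det = 4·(214729/1587600) − (887/1260)² = 24049/529200.
m = (16·(214729/1587600) − (887/1260)·(299/105))/(24049/529200) = 253108/72147; b = (4·(299/105) − (887/1260)·16)/(24049/529200) = 67200/24049.
At t = 6: ŷ = (253108/72147)·(1) + (67200/24049)·(1/6) = 286708/72147.

ŷ = 3.9739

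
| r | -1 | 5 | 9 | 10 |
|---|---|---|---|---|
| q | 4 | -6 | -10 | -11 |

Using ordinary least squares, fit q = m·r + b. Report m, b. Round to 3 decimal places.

Forming XᵀX = [[207, 23]; [23, 4]] and Xᵀq = [-234, -23]ᵀ gives XᵀX·[m, b]ᵀ = Xᵀq.
det = 207·4 − 23² = 299.
m = ((-234)·4 − 23·(-23))/299 = -407/299; b = (207·(-23) − 23·(-234))/299 = 27/13.

m = -1.361, b = 2.077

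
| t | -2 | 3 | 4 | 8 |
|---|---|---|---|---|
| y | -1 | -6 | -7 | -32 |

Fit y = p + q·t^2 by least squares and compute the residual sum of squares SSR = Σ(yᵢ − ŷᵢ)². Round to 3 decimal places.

SSR = 4.176

XᵀX·[p, q]ᵀ = Xᵀy reads: 4·p + 93·q = -46;  93·p + 4449·q = -2218.
det = 4·4449 − 93² = 9147.
p = ((-46)·4449 − 93·(-2218))/9147 = 540/3049; q = (4·(-2218) − 93·(-46))/9147 = -4594/9147.
Residuals: 7609/9147, -5052/3049, 7855/9147, -308/9147; SSR = 38198/9147.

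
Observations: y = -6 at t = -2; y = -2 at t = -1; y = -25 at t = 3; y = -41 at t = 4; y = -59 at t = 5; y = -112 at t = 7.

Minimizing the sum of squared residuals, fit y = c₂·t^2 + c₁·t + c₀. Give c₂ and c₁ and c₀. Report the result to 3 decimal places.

c₂ = -2.001, c₁ = -1.713, c₀ = -1.581

Compute the Gram sums: Σt^2·t^2 = 3380, Σt^2·t = 550, Σt^2 = 104, Σt·t = 104, Σt = 16, Σ1 = 6.
For Mᵀy: Σt^2·y = -7870, Σt·y = -1304, Σy = -245.
So MᵀM·[c₂, c₁, c₀]ᵀ = Mᵀy: [[3380, 550, 104]; [550, 104, 16]; [104, 16, 6]]·[c₂, c₁, c₀]ᵀ = [-7870, -1304, -245]ᵀ.
Solving the 3×3 system (Gaussian elimination) gives c₂ = -11204/5599, c₁ = -9589/5599, c₀ = -17705/11198.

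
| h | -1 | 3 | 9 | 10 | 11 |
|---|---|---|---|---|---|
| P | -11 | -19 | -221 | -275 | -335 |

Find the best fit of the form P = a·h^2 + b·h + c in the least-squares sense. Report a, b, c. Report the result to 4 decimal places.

a = -3.1008, b = 3.8970, c = -3.6528

From the data, Σh^2·h^2 = 31284, Σh^2·h = 3086, Σh^2 = 312, Σh·h = 312, Σh = 32, Σ1 = 5.
Moment sums: Σh^2·P = -86118, Σh·P = -8470, ΣP = -861.
Normal equations: [[31284, 3086, 312]; [3086, 312, 32]; [312, 32, 5]]·[a, b, c]ᵀ = [-86118, -8470, -861]ᵀ.
Solving the 3×3 system (Gaussian elimination) gives a = -310979/100291, b = 390831/100291, c = -366339/100291.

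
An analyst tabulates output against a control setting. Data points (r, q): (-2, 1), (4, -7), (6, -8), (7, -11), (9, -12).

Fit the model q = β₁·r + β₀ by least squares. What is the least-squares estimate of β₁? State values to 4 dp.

Compute the Gram sums: Σr·r = 186, Σr = 24, Σ1 = 5.
And Σr·q = -263, Σq = -37.
MᵀM·[β₁, β₀]ᵀ = Mᵀq becomes [[186, 24]; [24, 5]]·[β₁, β₀]ᵀ = [-263, -37]ᵀ.
Eliminating β₀: 5·(row 1) − 24·(row 2) gives 354·β₁ = 5·(-263) − 24·(-37) = -427, so β₁ = -427/354.
Then β₀ = ((-37) − 24·(-427/354))/5 = -95/59.

β₁ = -1.2062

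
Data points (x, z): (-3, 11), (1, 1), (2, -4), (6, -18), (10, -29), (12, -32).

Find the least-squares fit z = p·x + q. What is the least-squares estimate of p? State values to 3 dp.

AᵀA·[p, q]ᵀ = Aᵀz reads: 294·p + 28·q = -822;  28·p + 6·q = -71.
det = 294·6 − 28² = 980.
p = ((-822)·6 − 28·(-71))/980 = -736/245; q = (294·(-71) − 28·(-822))/980 = 153/70.

p = -3.004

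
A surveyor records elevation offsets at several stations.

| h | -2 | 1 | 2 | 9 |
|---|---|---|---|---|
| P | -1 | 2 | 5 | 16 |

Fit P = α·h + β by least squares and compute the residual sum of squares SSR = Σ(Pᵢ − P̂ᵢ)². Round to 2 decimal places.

SSR = 1.78

Forming MᵀM = [[90, 10]; [10, 4]] and MᵀP = [158, 22]ᵀ gives MᵀM·[α, β]ᵀ = MᵀP.
Eliminating β: 4·(row 1) − 10·(row 2) gives 260·α = 4·158 − 10·22 = 412, so α = 103/65.
Then β = (22 − 10·(103/65))/4 = 20/13.
Residuals: 41/65, -73/65, 19/65, 1/5; SSR = 116/65.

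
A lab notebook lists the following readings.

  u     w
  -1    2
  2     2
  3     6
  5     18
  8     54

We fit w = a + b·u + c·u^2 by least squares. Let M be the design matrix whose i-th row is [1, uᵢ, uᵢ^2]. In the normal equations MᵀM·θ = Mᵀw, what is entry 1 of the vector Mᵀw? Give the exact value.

Entry 1 ↔ basis 1, so (Mᵀw)_{1} = Σᵢ wᵢ = (1)·(2) + (1)·(2) + (1)·(6) + (1)·(18) + (1)·(54) = 82.

82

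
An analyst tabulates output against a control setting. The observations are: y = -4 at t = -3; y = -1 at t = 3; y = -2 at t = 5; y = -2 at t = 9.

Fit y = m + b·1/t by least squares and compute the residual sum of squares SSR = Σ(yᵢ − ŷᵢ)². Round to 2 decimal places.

SSR = 0.11

The normal system XᵀX·[m, b]ᵀ = Xᵀy is [[4, 14/45]; [14/45, 556/2025]]·[m, b]ᵀ = [-9, 17/45]ᵀ.
Δ = 4·(556/2025) − (14/45)² = 676/675.
m = ((-9)·(556/2025) − (14/45)·(17/45))/(676/675) = -2621/1014; b = (4·(17/45) − (14/45)·(-9))/(676/675) = 1455/338.
Residuals: 10/507, 76/507, -140/507, 18/169; SSR = 56/507.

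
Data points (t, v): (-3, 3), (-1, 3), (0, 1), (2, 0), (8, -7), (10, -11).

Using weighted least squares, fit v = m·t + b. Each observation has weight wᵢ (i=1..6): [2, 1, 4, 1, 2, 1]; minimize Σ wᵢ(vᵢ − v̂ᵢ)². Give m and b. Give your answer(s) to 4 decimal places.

Entries of XᵀWX: Σwᵢ·t·t = 251, Σwᵢ·t = 21, Σwᵢ·1 = 11.
Right-hand side: Σwᵢ·t·v = -243, Σwᵢ·v = -12.
XᵀWX·[m, b]ᵀ = XᵀWv becomes [[251, 21]; [21, 11]]·[m, b]ᵀ = [-243, -12]ᵀ.
Eliminating b: 11·(row 1) − 21·(row 2) gives 2320·m = 11·(-243) − 21·(-12) = -2421, so m = -2421/2320.
Then b = ((-12) − 21·(-2421/2320))/11 = 2091/2320.

m = -1.0435, b = 0.9013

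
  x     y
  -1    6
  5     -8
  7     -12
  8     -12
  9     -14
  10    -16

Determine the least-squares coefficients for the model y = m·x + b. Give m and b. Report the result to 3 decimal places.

With design matrix A, AᵀA = [[320, 38]; [38, 6]] and Aᵀy = [-512, -56]ᵀ.
Δ = 320·6 − 38² = 476.
m = ((-512)·6 − 38·(-56))/476 = -236/119; b = (320·(-56) − 38·(-512))/476 = 384/119.

m = -1.983, b = 3.227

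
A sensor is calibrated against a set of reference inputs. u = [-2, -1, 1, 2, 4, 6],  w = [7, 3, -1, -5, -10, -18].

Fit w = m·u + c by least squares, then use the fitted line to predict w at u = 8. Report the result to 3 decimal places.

ŵ = -23.000

Normal-equation sums: Σu·u = 62, Σu = 10, Σ1 = 6.
Right-hand side: Σu·w = -176, Σw = -24.
MᵀM·[m, c]ᵀ = Mᵀw becomes [[62, 10]; [10, 6]]·[m, c]ᵀ = [-176, -24]ᵀ.
Eliminating c: 6·(row 1) − 10·(row 2) gives 272·m = 6·(-176) − 10·(-24) = -816, so m = -3.
Then c = ((-24) − 10·(-3))/6 = 1.
At u = 8: ŵ = (-3)·(8) + (1)·(1) = -23.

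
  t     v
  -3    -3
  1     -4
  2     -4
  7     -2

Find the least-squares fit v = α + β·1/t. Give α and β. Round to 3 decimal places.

From the data, Σ1 = 4, Σ1/t = 55/42, Σ1/t·1/t = 2437/1764.
For Mᵀv: Σv = -13, Σ1/t·v = -37/7.
Normal equations: [[4, 55/42]; [55/42, 2437/1764]]·[α, β]ᵀ = [-13, -37/7]ᵀ.
det = 4·(2437/1764) − (55/42)² = 747/196.
α = ((-13)·(2437/1764) − (55/42)·(-37/7))/(747/196) = -19471/6723; β = (4·(-37/7) − (55/42)·(-13))/(747/196) = -2422/2241.

α = -2.896, β = -1.081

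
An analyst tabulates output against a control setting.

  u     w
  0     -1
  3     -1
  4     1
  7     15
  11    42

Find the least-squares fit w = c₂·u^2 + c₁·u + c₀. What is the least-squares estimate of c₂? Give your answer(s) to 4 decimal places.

c₂ = 0.4541

Forming XᵀX = [[17379, 1765, 195]; [1765, 195, 25]; [195, 25, 5]] and Xᵀw = [5824, 568, 56]ᵀ gives XᵀX·[c₂, c₁, c₀]ᵀ = Xᵀw.
Inverting the 3×3 Gram matrix, [c₂, c₁, c₀]ᵀ = [341/751, -3793/3755, -5474/3755]ᵀ.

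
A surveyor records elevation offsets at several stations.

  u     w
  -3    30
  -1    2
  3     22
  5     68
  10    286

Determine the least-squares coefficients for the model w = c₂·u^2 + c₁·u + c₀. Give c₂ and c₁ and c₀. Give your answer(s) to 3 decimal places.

c₂ = 2.998, c₁ = -1.235, c₀ = -1.287

MᵀM·[c₂, c₁, c₀]ᵀ = Mᵀw reads: 10788·c₂ + 1124·c₁ + 144·c₀ = 30770;  1124·c₂ + 144·c₁ + 14·c₀ = 3174;  144·c₂ + 14·c₁ + 5·c₀ = 408.
Inverting the 3×3 Gram matrix, [c₂, c₁, c₀]ᵀ = [82637/27563, -68087/55126, -35483/27563]ᵀ.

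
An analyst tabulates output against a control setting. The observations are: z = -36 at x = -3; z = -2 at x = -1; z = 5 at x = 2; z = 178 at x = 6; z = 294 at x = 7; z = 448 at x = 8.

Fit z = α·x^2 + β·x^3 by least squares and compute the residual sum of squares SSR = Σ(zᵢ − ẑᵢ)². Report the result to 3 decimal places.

SSR = 4.067

Entries of AᵀA: Σx^2·x^2 = 7891, Σx^2·x^3 = 57139, Σx^3·x^3 = 427243.
Right-hand side: Σx^2·z = 49180, Σx^3·z = 369680.
det = 7891·427243 − 57139² = 106509192.
α = (49180·427243 − 57139·369680)/106509192 = -27833695/26627298; β = (7891·369680 − 57139·49180)/106509192 = 26762215/26627298.
Residuals: 2416722/4437883, 670657/13313649, 15186775/13313649, -6494396/4437883, 2139487/4437883, 4065952/13313649; SSR = 54153151/13313649.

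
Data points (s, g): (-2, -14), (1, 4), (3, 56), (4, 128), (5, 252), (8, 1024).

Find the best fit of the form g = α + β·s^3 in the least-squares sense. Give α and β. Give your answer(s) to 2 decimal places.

The normal equations are: 6·α + 721·β = 1450;  721·α + 282659·β = 565608.
Eliminating β: 282659·(row 1) − 721·(row 2) gives 1176113·α = 282659·1450 − 721·565608 = 2052182, so α = 2052182/1176113.
Then β = (565608 − 721·(2052182/1176113))/282659 = 2348198/1176113.

α = 1.74, β = 2.00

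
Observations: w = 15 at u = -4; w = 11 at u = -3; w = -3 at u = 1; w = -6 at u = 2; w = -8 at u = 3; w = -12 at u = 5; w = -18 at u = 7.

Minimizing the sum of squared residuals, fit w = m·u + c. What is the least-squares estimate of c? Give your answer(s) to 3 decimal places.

Forming MᵀM = [[113, 11]; [11, 7]] and Mᵀw = [-318, -21]ᵀ gives MᵀM·[m, c]ᵀ = Mᵀw.
det = 113·7 − 11² = 670.
m = ((-318)·7 − 11·(-21))/670 = -399/134; c = (113·(-21) − 11·(-318))/670 = 225/134.

c = 1.679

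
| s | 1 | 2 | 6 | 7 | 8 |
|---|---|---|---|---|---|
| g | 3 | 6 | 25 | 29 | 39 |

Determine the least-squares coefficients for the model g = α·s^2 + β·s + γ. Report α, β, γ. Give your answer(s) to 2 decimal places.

α = 0.41, β = 1.31, γ = 1.49

The normal equations are: 7810·α + 1080·β + 154·γ = 4844;  1080·α + 154·β + 24·γ = 680;  154·α + 24·β + 5·γ = 102.
Row-reducing yields α = 1456/3559, β = 4676/3559, γ = 5314/3559.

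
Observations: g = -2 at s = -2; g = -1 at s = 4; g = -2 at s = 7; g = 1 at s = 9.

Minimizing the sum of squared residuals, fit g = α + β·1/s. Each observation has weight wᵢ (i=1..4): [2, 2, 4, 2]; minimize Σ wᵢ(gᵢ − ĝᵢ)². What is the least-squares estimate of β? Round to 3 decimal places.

β = 1.289

The normal equations are: 10·α + (37/126)·β = -12;  (37/126)·α + (23221/31752)·β = 73/126.
(Σwᵢ·1 = 10, Σwᵢ·1/s = 37/126, Σwᵢ·1/s·1/s = 23221/31752, Σwᵢ·g = -12, Σwᵢ·1/s·g = 73/126.)
Determinant 10·(23221/31752) − (37/126)² = 28684/3969.
α = ((-12)·(23221/31752) − (37/126)·(73/126))/(28684/3969) = -142027/114736; β = (10·(73/126) − (37/126)·(-12))/(28684/3969) = 36981/28684.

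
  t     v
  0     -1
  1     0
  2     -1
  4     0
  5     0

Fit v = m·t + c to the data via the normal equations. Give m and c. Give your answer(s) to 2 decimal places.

m = 0.16, c = -0.79

Compute the Gram sums: Σt·t = 46, Σt = 12, Σ1 = 5.
For Aᵀv: Σt·v = -2, Σv = -2.
Determinant 46·5 − 12² = 86.
m = ((-2)·5 − 12·(-2))/86 = 7/43; c = (46·(-2) − 12·(-2))/86 = -34/43.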